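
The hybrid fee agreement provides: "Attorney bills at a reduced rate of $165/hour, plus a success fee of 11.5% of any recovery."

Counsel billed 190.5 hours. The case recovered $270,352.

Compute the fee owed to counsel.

$62,522.98

Hourly: 190.5 × $165 = $31,432.50
Success fee: 11.5% of $270,352 = $31,090.48
Total: $31,432.50 + $31,090.48 = $62,522.98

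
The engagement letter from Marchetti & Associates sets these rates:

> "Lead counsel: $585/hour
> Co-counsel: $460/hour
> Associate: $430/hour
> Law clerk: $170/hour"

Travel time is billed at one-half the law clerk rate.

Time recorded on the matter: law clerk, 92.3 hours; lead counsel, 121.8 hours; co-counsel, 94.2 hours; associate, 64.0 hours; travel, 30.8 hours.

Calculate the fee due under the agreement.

$160,414.00

Lead counsel: 121.8 × $585 = $71,253.00
Co-counsel: 94.2 × $460 = $43,332.00
Associate: 64.0 × $430 = $27,520.00
Law clerk: 92.3 × $170 = $15,691.00
Subtotal: $71,253.00 + $43,332.00 + $27,520.00 + $15,691.00 = $157,796.00
Travel: 30.8 × ($170 ÷ 2) = 30.8 × $85.00 = $2,618.00
Total: $157,796.00 + $2,618.00 = $160,414.00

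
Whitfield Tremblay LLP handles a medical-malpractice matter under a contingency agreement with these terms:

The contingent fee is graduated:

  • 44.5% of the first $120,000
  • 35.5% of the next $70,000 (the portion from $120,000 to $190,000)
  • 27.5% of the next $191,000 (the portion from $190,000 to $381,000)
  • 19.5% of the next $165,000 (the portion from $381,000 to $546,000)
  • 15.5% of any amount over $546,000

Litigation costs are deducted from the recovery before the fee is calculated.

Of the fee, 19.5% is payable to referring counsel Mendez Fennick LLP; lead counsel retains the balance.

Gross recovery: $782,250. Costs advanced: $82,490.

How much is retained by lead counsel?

Fee base (net of costs): $782,250 − $82,490 = $699,760
First $120,000 at 44.5% = $53,400.00
Next $70,000 at 35.5% = $24,850.00
Next $191,000 at 27.5% = $52,525.00
Next $165,000 at 19.5% = $32,175.00
Remaining $153,760 at 15.5% = $23,832.80
Fee: $53,400.00 + $24,850.00 + $52,525.00 + $32,175.00 + $23,832.80 = $186,782.80
Referral share: 19.5% of $186,782.80 = $36,422.65; lead counsel retains $186,782.80 − $36,422.65 = $150,360.15.

$150,360.15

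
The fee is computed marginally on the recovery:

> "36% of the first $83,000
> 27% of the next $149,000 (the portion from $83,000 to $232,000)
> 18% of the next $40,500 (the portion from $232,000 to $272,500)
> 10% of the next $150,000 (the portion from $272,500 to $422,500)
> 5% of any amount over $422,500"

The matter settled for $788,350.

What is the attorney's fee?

First $83,000 at 36% = $29,880.00
Next $149,000 at 27% = $40,230.00
Next $40,500 at 18% = $7,290.00
Next $150,000 at 10% = $15,000.00
Remaining $365,850 at 5% = $18,292.50
Fee: $29,880.00 + $40,230.00 + $7,290.00 + $15,000.00 + $18,292.50 = $110,692.50

$110,692.50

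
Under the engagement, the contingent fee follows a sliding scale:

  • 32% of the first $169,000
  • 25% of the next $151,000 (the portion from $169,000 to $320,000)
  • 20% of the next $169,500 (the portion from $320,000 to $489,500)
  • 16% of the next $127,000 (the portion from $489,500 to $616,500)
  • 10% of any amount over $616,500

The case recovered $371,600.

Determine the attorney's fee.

$102,150.00

First $169,000 at 32% = $54,080.00
Next $151,000 at 25% = $37,750.00
Remaining $51,600 at 20% = $10,320.00
Fee: $54,080.00 + $37,750.00 + $10,320.00 = $102,150.00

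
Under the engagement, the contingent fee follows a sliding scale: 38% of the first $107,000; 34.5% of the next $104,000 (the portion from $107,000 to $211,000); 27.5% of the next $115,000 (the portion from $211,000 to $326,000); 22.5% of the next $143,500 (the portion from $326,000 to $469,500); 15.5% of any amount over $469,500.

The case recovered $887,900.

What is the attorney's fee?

First $107,000 at 38% = $40,660.00
Next $104,000 at 34.5% = $35,880.00
Next $115,000 at 27.5% = $31,625.00
Next $143,500 at 22.5% = $32,287.50
Remaining $418,400 at 15.5% = $64,852.00
Fee: $40,660.00 + $35,880.00 + $31,625.00 + $32,287.50 + $64,852.00 = $205,304.50

$205,304.50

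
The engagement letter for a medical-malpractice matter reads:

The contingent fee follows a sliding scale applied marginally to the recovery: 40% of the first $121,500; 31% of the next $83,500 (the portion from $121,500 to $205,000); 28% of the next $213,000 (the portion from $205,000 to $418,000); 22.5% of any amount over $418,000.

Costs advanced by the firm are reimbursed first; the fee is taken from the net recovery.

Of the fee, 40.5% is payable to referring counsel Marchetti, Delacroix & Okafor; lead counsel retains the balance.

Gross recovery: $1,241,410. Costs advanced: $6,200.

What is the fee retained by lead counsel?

Fee base (net of costs): $1,241,410 − $6,200 = $1,235,210
First $121,500 at 40% = $48,600.00
Next $83,500 at 31% = $25,885.00
Next $213,000 at 28% = $59,640.00
Remaining $817,210 at 22.5% = $183,872.25
Fee: $48,600.00 + $25,885.00 + $59,640.00 + $183,872.25 = $317,997.25
Referral share: 40.5% of $317,997.25 = $128,788.89; lead counsel retains $317,997.25 − $128,788.89 = $189,208.36.

$189,208.36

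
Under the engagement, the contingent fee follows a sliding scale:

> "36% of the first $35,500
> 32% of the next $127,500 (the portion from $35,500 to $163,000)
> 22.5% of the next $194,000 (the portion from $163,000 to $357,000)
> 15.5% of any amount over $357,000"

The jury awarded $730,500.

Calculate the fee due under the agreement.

First $35,500 at 36% = $12,780.00
Next $127,500 at 32% = $40,800.00
Next $194,000 at 22.5% = $43,650.00
Remaining $373,500 at 15.5% = $57,892.50
Fee: $12,780.00 + $40,800.00 + $43,650.00 + $57,892.50 = $155,122.50

$155,122.50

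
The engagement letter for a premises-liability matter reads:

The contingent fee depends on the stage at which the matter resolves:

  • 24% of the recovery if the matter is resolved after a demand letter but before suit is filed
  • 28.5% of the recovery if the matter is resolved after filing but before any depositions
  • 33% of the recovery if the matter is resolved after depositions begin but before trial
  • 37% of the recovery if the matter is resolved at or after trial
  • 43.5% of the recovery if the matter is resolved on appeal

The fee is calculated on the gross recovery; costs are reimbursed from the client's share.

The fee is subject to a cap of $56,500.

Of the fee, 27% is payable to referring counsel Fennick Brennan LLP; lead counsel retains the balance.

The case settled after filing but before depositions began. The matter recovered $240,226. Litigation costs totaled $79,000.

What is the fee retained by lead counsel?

$41,245.00

Fee base is the gross recovery, $240,226; costs are reimbursed separately.
The matter settled after filing but before depositions began, so the 28.5% rate applies.
$240,226 × 28.5% = $68,464.41
$68,464.41 exceeds the $56,500 cap, so the fee is capped at $56,500.00.
Referral share: 27% of $56,500.00 = $15,255.00; lead counsel retains $56,500.00 − $15,255.00 = $41,245.00.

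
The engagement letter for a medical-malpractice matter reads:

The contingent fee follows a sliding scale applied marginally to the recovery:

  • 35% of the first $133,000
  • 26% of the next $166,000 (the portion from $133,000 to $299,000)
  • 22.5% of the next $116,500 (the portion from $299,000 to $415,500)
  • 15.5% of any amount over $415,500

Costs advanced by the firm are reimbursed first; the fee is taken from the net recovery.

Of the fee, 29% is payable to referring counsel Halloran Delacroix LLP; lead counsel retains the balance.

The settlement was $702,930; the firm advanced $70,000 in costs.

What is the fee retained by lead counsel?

Fee base (net of costs): $702,930 − $70,000 = $632,930
First $133,000 at 35% = $46,550.00
Next $166,000 at 26% = $43,160.00
Next $116,500 at 22.5% = $26,212.50
Remaining $217,430 at 15.5% = $33,701.65
Fee: $46,550.00 + $43,160.00 + $26,212.50 + $33,701.65 = $149,624.15
Referral share: 29% of $149,624.15 = $43,391.00; lead counsel retains $149,624.15 − $43,391.00 = $106,233.15.

$106,233.15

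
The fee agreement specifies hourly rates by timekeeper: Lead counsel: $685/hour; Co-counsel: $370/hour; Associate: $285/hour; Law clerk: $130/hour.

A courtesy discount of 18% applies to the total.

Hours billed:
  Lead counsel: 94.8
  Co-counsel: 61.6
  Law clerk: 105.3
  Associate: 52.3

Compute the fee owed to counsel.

Lead counsel: 94.8 × $685 = $64,938.00
Co-counsel: 61.6 × $370 = $22,792.00
Associate: 52.3 × $285 = $14,905.50
Law clerk: 105.3 × $130 = $13,689.00
Subtotal: $116,324.50
Less 18% discount: −$20,938.41
Total: $116,324.50 − $20,938.41 = $95,386.09

$95,386.09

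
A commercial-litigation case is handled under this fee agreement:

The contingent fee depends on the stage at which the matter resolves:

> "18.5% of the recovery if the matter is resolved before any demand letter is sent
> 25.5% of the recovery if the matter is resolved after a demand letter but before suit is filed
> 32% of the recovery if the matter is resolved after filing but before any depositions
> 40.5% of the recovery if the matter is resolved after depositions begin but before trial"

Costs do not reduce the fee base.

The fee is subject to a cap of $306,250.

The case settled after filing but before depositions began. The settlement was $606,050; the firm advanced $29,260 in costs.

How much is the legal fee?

Fee base is the gross recovery, $606,050; costs are reimbursed separately.
The matter settled after filing but before depositions began, so the 32% rate applies.
$606,050 × 32% = $193,936.00
$193,936.00 is under the $306,250 cap.

$193,936.00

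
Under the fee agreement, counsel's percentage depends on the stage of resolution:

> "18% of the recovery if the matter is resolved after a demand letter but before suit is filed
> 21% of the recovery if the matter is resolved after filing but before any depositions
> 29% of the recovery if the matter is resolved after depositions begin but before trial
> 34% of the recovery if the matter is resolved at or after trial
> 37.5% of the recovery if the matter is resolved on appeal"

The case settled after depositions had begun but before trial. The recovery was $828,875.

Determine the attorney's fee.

$240,373.75

The matter settled after depositions had begun but before trial, so the 29% rate applies.
$828,875 × 29% = $240,373.75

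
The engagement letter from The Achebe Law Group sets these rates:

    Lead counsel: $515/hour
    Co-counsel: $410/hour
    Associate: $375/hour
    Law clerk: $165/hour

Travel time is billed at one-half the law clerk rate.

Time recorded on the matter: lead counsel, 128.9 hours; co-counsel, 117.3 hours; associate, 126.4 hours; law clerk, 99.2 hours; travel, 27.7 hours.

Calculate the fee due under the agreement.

Lead counsel: 128.9 × $515 = $66,383.50
Co-counsel: 117.3 × $410 = $48,093.00
Associate: 126.4 × $375 = $47,400.00
Law clerk: 99.2 × $165 = $16,368.00
Subtotal: $66,383.50 + $48,093.00 + $47,400.00 + $16,368.00 = $178,244.50
Travel: 27.7 × ($165 ÷ 2) = 27.7 × $82.50 = $2,285.25
Total: $178,244.50 + $2,285.25 = $180,529.75

$180,529.75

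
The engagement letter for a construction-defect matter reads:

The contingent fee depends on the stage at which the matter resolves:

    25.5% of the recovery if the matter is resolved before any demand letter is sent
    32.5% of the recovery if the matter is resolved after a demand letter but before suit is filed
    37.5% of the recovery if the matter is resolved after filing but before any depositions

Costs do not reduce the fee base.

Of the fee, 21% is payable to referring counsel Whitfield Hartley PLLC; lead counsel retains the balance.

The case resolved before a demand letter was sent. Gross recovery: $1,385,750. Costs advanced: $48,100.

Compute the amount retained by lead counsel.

Fee base is the gross recovery, $1,385,750; costs are reimbursed separately.
The matter resolved before a demand letter was sent, so the 25.5% rate applies.
$1,385,750 × 25.5% = $353,366.25
Referral share: 21% of $353,366.25 = $74,206.91; lead counsel retains $353,366.25 − $74,206.91 = $279,159.34.

$279,159.34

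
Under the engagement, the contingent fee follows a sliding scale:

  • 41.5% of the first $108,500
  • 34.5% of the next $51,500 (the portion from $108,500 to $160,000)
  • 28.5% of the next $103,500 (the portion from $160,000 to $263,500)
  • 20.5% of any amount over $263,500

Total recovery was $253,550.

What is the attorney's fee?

First $108,500 at 41.5% = $45,027.50
Next $51,500 at 34.5% = $17,767.50
Remaining $93,550 at 28.5% = $26,661.75
Fee: $45,027.50 + $17,767.50 + $26,661.75 = $89,456.75

$89,456.75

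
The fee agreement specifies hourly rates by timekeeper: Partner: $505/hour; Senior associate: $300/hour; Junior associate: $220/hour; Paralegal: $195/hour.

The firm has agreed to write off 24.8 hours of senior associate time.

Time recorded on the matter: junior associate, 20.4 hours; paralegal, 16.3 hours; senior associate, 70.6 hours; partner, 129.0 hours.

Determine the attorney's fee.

$86,551.50

Partner: 129.0 × $505 = $65,145.00
Senior associate: 70.6 × $300 = $21,180.00
Junior associate: 20.4 × $220 = $4,488.00
Paralegal: 16.3 × $195 = $3,178.50
Subtotal: $93,991.50
Write-off: 24.8 × $300 = $7,440.00
Total: $93,991.50 − $7,440.00 = $86,551.50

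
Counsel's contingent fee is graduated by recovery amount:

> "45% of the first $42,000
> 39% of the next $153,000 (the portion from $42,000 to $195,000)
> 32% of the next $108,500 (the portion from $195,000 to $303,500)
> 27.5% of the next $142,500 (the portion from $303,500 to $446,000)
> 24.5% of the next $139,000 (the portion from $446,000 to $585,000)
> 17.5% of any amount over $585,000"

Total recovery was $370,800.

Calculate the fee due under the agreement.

$131,797.50

First $42,000 at 45% = $18,900.00
Next $153,000 at 39% = $59,670.00
Next $108,500 at 32% = $34,720.00
Remaining $67,300 at 27.5% = $18,507.50
Fee: $18,900.00 + $59,670.00 + $34,720.00 + $18,507.50 = $131,797.50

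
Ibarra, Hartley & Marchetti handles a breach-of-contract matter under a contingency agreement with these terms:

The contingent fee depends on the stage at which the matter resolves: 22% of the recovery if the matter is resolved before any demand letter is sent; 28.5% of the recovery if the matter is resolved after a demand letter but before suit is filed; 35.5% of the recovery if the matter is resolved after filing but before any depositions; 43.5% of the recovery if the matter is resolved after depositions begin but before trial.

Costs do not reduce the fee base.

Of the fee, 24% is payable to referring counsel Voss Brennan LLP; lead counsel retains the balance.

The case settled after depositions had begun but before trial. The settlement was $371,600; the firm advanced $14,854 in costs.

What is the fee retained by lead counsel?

Fee base is the gross recovery, $371,600; costs are reimbursed separately.
The matter settled after depositions had begun but before trial, so the 43.5% rate applies.
$371,600 × 43.5% = $161,646.00
Referral share: 24% of $161,646.00 = $38,795.04; lead counsel retains $161,646.00 − $38,795.04 = $122,850.96.

$122,850.96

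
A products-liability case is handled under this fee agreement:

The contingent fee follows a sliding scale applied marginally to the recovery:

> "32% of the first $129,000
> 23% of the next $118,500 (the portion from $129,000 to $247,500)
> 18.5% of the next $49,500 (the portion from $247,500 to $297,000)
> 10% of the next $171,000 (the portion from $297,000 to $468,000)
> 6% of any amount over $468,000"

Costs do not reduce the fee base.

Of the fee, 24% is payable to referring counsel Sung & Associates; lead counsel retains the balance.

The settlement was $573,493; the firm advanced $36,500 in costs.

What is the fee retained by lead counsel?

$76,852.78

Fee base is the gross recovery, $573,493; costs are reimbursed separately.
First $129,000 at 32% = $41,280.00
Next $118,500 at 23% = $27,255.00
Next $49,500 at 18.5% = $9,157.50
Next $171,000 at 10% = $17,100.00
Remaining $105,493 at 6% = $6,329.58
Fee: $41,280.00 + $27,255.00 + $9,157.50 + $17,100.00 + $6,329.58 = $101,122.08
Referral share: 24% of $101,122.08 = $24,269.30; lead counsel retains $101,122.08 − $24,269.30 = $76,852.78.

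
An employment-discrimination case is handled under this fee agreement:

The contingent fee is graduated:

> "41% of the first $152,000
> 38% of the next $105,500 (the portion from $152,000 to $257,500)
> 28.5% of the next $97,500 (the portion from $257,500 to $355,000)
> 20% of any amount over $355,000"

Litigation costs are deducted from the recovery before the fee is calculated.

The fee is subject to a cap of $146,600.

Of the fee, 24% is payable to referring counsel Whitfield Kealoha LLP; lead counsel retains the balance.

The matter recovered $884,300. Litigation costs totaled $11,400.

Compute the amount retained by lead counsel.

$111,416.00

Fee base (net of costs): $884,300 − $11,400 = $872,900
First $152,000 at 41% = $62,320.00
Next $105,500 at 38% = $40,090.00
Next $97,500 at 28.5% = $27,787.50
Remaining $517,900 at 20% = $103,580.00
Fee: $62,320.00 + $40,090.00 + $27,787.50 + $103,580.00 = $233,777.50
$233,777.50 exceeds the $146,600 cap, so the fee is capped at $146,600.00.
Referral share: 24% of $146,600.00 = $35,184.00; lead counsel retains $146,600.00 − $35,184.00 = $111,416.00.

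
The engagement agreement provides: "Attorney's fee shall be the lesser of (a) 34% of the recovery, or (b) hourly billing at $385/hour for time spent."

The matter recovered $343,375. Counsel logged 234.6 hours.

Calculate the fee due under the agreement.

(a) 34% of $343,375 = $116,747.50
(b) 234.6 × $385 = $90,321.00
The lesser is (b): $90,321.00.

$90,321.00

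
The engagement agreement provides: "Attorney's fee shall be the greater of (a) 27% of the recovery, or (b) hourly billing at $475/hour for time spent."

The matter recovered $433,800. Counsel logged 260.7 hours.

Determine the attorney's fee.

$123,832.50

(a) 27% of $433,800 = $117,126.00
(b) 260.7 × $475 = $123,832.50
The greater is (b): $123,832.50.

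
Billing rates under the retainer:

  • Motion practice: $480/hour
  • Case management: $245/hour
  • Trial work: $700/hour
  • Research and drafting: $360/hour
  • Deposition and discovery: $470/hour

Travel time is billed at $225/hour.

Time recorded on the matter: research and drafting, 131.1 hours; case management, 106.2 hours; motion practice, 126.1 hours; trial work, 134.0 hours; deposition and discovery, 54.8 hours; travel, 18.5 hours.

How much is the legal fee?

Motion practice: 126.1 × $480 = $60,528.00
Case management: 106.2 × $245 = $26,019.00
Trial work: 134.0 × $700 = $93,800.00
Research and drafting: 131.1 × $360 = $47,196.00
Deposition and discovery: 54.8 × $470 = $25,756.00
Subtotal: $60,528.00 + $26,019.00 + $93,800.00 + $47,196.00 + $25,756.00 = $253,299.00
Travel: 18.5 × $225 = $4,162.50
Total: $253,299.00 + $4,162.50 = $257,461.50

$257,461.50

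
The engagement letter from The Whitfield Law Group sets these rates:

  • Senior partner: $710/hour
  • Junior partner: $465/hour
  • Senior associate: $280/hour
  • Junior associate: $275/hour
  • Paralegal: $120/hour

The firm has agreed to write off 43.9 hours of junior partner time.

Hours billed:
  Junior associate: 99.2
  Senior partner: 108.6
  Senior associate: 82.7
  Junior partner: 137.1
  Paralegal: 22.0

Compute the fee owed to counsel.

$173,520.00

Senior partner: 108.6 × $710 = $77,106.00
Junior partner: 137.1 × $465 = $63,751.50
Senior associate: 82.7 × $280 = $23,156.00
Junior associate: 99.2 × $275 = $27,280.00
Paralegal: 22.0 × $120 = $2,640.00
Subtotal: $193,933.50
Write-off: 43.9 × $465 = $20,413.50
Total: $193,933.50 − $20,413.50 = $173,520.00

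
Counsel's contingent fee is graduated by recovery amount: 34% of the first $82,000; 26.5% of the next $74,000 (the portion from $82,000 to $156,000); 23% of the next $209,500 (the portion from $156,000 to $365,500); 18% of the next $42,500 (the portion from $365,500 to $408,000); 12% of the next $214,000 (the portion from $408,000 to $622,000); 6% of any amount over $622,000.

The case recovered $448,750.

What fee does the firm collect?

First $82,000 at 34% = $27,880.00
Next $74,000 at 26.5% = $19,610.00
Next $209,500 at 23% = $48,185.00
Next $42,500 at 18% = $7,650.00
Remaining $40,750 at 12% = $4,890.00
Fee: $27,880.00 + $19,610.00 + $48,185.00 + $7,650.00 + $4,890.00 = $108,215.00

$108,215.00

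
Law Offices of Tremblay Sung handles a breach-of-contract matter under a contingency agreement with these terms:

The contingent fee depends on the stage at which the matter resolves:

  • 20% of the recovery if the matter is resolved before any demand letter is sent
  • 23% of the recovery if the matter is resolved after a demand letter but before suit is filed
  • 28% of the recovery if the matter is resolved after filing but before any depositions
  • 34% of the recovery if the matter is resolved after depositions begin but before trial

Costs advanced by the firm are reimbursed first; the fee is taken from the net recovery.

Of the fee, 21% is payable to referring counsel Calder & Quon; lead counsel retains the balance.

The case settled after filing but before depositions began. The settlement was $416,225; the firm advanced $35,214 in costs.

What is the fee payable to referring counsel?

$22,403.45

Fee base (net of costs): $416,225 − $35,214 = $381,011
The matter settled after filing but before depositions began, so the 28% rate applies.
$381,011 × 28% = $106,683.08
Referral share: 21% of $106,683.08 = $22,403.45; lead counsel retains $106,683.08 − $22,403.45 = $84,279.63.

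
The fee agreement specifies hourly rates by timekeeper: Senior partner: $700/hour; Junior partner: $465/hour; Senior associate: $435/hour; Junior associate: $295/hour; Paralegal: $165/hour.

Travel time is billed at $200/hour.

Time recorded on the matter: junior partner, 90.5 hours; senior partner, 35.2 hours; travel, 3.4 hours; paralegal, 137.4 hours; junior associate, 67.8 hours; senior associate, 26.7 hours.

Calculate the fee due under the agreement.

$121,689.00

Senior partner: 35.2 × $700 = $24,640.00
Junior partner: 90.5 × $465 = $42,082.50
Senior associate: 26.7 × $435 = $11,614.50
Junior associate: 67.8 × $295 = $20,001.00
Paralegal: 137.4 × $165 = $22,671.00
Subtotal: $24,640.00 + $42,082.50 + $11,614.50 + $20,001.00 + $22,671.00 = $121,009.00
Travel: 3.4 × $200 = $680.00
Total: $121,009.00 + $680.00 = $121,689.00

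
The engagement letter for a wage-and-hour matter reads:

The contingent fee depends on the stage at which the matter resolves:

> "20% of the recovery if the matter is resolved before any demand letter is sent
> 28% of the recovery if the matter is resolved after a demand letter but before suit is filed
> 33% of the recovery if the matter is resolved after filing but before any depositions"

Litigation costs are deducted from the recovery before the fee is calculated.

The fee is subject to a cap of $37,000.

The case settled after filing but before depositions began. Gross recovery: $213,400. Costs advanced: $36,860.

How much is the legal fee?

$37,000.00

Fee base (net of costs): $213,400 − $36,860 = $176,540
The matter settled after filing but before depositions began, so the 33% rate applies.
$176,540 × 33% = $58,258.20
$58,258.20 exceeds the $37,000 cap, so the fee is capped at $37,000.00.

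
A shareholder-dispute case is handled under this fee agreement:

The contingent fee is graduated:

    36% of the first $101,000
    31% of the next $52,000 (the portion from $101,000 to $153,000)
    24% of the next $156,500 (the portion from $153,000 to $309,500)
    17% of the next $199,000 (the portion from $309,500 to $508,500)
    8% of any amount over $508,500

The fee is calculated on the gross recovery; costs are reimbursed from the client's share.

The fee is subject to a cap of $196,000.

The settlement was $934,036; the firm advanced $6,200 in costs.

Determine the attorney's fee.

$157,912.88

Fee base is the gross recovery, $934,036; costs are reimbursed separately.
First $101,000 at 36% = $36,360.00
Next $52,000 at 31% = $16,120.00
Next $156,500 at 24% = $37,560.00
Next $199,000 at 17% = $33,830.00
Remaining $425,536 at 8% = $34,042.88
Fee: $36,360.00 + $16,120.00 + $37,560.00 + $33,830.00 + $34,042.88 = $157,912.88
$157,912.88 is under the $196,000 cap.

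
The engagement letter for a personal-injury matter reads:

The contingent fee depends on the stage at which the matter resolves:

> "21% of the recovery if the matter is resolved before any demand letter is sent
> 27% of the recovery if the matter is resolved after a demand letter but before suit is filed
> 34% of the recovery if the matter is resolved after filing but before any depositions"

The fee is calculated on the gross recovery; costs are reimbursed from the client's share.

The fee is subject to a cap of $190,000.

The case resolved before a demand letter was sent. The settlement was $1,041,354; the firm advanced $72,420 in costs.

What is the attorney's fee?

Fee base is the gross recovery, $1,041,354; costs are reimbursed separately.
The matter resolved before a demand letter was sent, so the 21% rate applies.
$1,041,354 × 21% = $218,684.34
$218,684.34 exceeds the $190,000 cap, so the fee is capped at $190,000.00.

$190,000.00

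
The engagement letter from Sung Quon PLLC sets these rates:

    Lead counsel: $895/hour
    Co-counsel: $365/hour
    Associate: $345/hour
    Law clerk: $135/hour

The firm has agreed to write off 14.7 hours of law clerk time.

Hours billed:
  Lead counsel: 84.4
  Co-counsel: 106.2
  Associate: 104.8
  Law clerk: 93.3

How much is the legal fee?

$161,068.00

Lead counsel: 84.4 × $895 = $75,538.00
Co-counsel: 106.2 × $365 = $38,763.00
Associate: 104.8 × $345 = $36,156.00
Law clerk: 93.3 × $135 = $12,595.50
Subtotal: $163,052.50
Write-off: 14.7 × $135 = $1,984.50
Total: $163,052.50 − $1,984.50 = $161,068.00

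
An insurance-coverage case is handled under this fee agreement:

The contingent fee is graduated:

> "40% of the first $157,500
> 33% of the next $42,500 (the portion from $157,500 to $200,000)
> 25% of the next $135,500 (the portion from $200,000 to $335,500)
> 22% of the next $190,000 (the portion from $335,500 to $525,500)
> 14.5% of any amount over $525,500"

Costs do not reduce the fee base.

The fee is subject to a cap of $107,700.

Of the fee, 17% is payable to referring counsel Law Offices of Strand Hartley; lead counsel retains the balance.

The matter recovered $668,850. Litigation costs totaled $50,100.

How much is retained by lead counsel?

$89,391.00

Fee base is the gross recovery, $668,850; costs are reimbursed separately.
First $157,500 at 40% = $63,000.00
Next $42,500 at 33% = $14,025.00
Next $135,500 at 25% = $33,875.00
Next $190,000 at 22% = $41,800.00
Remaining $143,350 at 14.5% = $20,785.75
Fee: $63,000.00 + $14,025.00 + $33,875.00 + $41,800.00 + $20,785.75 = $173,485.75
$173,485.75 exceeds the $107,700 cap, so the fee is capped at $107,700.00.
Referral share: 17% of $107,700.00 = $18,309.00; lead counsel retains $107,700.00 − $18,309.00 = $89,391.00.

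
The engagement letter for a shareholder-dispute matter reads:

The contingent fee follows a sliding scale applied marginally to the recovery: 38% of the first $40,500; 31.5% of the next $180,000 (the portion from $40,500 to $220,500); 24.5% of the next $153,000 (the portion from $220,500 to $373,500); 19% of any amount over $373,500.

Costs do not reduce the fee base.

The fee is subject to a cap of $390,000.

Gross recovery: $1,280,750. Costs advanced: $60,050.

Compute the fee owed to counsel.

Fee base is the gross recovery, $1,280,750; costs are reimbursed separately.
First $40,500 at 38% = $15,390.00
Next $180,000 at 31.5% = $56,700.00
Next $153,000 at 24.5% = $37,485.00
Remaining $907,250 at 19% = $172,377.50
Fee: $15,390.00 + $56,700.00 + $37,485.00 + $172,377.50 = $281,952.50
$281,952.50 is under the $390,000 cap.

$281,952.50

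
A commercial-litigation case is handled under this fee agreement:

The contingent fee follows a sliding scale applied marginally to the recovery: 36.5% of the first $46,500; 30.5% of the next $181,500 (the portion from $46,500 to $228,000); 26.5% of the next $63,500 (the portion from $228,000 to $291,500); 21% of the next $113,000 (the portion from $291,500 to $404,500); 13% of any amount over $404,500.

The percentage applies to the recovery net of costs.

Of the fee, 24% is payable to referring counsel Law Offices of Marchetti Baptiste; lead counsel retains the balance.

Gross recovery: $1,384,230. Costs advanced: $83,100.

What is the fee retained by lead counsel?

$174,381.54

Fee base (net of costs): $1,384,230 − $83,100 = $1,301,130
First $46,500 at 36.5% = $16,972.50
Next $181,500 at 30.5% = $55,357.50
Next $63,500 at 26.5% = $16,827.50
Next $113,000 at 21% = $23,730.00
Remaining $896,630 at 13% = $116,561.90
Fee: $16,972.50 + $55,357.50 + $16,827.50 + $23,730.00 + $116,561.90 = $229,449.40
Referral share: 24% of $229,449.40 = $55,067.86; lead counsel retains $229,449.40 − $55,067.86 = $174,381.54.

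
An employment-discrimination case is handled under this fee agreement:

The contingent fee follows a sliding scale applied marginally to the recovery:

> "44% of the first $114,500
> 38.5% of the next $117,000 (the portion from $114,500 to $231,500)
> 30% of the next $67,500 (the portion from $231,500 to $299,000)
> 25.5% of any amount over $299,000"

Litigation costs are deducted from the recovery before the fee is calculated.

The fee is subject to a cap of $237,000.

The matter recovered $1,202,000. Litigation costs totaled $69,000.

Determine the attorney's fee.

Fee base (net of costs): $1,202,000 − $69,000 = $1,133,000
First $114,500 at 44% = $50,380.00
Next $117,000 at 38.5% = $45,045.00
Next $67,500 at 30% = $20,250.00
Remaining $834,000 at 25.5% = $212,670.00
Fee: $50,380.00 + $45,045.00 + $20,250.00 + $212,670.00 = $328,345.00
$328,345.00 exceeds the $237,000 cap, so the fee is capped at $237,000.00.

$237,000.00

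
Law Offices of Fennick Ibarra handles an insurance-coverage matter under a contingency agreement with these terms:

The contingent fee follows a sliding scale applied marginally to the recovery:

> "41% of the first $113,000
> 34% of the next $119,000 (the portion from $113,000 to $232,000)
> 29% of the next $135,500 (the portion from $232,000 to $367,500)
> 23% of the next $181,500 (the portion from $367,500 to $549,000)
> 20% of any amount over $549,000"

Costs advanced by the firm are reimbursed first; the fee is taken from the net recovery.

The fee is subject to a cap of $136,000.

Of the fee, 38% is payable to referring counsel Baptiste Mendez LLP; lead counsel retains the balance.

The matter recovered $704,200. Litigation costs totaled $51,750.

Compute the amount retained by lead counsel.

Fee base (net of costs): $704,200 − $51,750 = $652,450
First $113,000 at 41% = $46,330.00
Next $119,000 at 34% = $40,460.00
Next $135,500 at 29% = $39,295.00
Next $181,500 at 23% = $41,745.00
Remaining $103,450 at 20% = $20,690.00
Fee: $46,330.00 + $40,460.00 + $39,295.00 + $41,745.00 + $20,690.00 = $188,520.00
$188,520.00 exceeds the $136,000 cap, so the fee is capped at $136,000.00.
Referral share: 38% of $136,000.00 = $51,680.00; lead counsel retains $136,000.00 − $51,680.00 = $84,320.00.

$84,320.00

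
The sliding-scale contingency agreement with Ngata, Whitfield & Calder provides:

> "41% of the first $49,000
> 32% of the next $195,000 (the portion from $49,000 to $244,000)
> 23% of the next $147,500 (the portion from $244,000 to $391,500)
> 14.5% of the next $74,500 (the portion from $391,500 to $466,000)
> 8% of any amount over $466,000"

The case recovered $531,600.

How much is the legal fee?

First $49,000 at 41% = $20,090.00
Next $195,000 at 32% = $62,400.00
Next $147,500 at 23% = $33,925.00
Next $74,500 at 14.5% = $10,802.50
Remaining $65,600 at 8% = $5,248.00
Fee: $20,090.00 + $62,400.00 + $33,925.00 + $10,802.50 + $5,248.00 = $132,465.50

$132,465.50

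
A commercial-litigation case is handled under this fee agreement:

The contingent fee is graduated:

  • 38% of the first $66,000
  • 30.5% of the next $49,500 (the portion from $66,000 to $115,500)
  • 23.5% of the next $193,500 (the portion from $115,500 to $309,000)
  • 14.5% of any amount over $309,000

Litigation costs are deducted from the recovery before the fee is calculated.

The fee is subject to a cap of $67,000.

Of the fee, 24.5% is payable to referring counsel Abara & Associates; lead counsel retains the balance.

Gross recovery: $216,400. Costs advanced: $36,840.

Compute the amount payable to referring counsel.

Fee base (net of costs): $216,400 − $36,840 = $179,560
First $66,000 at 38% = $25,080.00
Next $49,500 at 30.5% = $15,097.50
Remaining $64,060 at 23.5% = $15,054.10
Fee: $25,080.00 + $15,097.50 + $15,054.10 = $55,231.60
$55,231.60 is under the $67,000 cap.
Referral share: 24.5% of $55,231.60 = $13,531.74; lead counsel retains $55,231.60 − $13,531.74 = $41,699.86.

$13,531.74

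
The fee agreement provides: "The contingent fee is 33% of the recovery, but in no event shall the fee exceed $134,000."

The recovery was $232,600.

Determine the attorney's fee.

$76,758.00

33% of $232,600 = $76,758.00
That is under the $134,000 cap.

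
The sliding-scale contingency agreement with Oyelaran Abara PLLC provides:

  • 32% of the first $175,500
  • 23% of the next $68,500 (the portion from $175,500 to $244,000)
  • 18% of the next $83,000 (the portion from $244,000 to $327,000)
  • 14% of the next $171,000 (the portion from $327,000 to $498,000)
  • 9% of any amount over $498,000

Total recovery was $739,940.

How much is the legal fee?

First $175,500 at 32% = $56,160.00
Next $68,500 at 23% = $15,755.00
Next $83,000 at 18% = $14,940.00
Next $171,000 at 14% = $23,940.00
Remaining $241,940 at 9% = $21,774.60
Fee: $56,160.00 + $15,755.00 + $14,940.00 + $23,940.00 + $21,774.60 = $132,569.60

$132,569.60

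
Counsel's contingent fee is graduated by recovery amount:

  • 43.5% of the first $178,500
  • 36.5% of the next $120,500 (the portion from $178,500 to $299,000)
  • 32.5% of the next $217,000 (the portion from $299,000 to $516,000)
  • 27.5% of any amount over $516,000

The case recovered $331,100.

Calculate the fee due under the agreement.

$132,062.50

First $178,500 at 43.5% = $77,647.50
Next $120,500 at 36.5% = $43,982.50
Remaining $32,100 at 32.5% = $10,432.50
Fee: $77,647.50 + $43,982.50 + $10,432.50 = $132,062.50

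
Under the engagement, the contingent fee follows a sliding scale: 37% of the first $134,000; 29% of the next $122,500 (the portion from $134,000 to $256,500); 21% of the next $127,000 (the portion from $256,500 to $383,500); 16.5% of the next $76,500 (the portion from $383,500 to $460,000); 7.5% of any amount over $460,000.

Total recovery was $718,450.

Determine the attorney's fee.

First $134,000 at 37% = $49,580.00
Next $122,500 at 29% = $35,525.00
Next $127,000 at 21% = $26,670.00
Next $76,500 at 16.5% = $12,622.50
Remaining $258,450 at 7.5% = $19,383.75
Fee: $49,580.00 + $35,525.00 + $26,670.00 + $12,622.50 + $19,383.75 = $143,781.25

$143,781.25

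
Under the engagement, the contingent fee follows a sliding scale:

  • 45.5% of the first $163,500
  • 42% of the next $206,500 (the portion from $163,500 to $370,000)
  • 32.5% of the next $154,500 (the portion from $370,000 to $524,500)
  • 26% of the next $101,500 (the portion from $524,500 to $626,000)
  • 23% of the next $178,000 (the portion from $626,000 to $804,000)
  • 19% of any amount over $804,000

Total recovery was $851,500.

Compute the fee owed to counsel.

First $163,500 at 45.5% = $74,392.50
Next $206,500 at 42% = $86,730.00
Next $154,500 at 32.5% = $50,212.50
Next $101,500 at 26% = $26,390.00
Next $178,000 at 23% = $40,940.00
Remaining $47,500 at 19% = $9,025.00
Fee: $74,392.50 + $86,730.00 + $50,212.50 + $26,390.00 + $40,940.00 + $9,025.00 = $287,690.00

$287,690.00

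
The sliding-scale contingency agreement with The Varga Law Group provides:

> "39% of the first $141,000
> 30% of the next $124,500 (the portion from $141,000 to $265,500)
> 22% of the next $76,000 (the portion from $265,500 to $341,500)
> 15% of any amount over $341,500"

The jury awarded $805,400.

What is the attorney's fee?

$178,645.00

First $141,000 at 39% = $54,990.00
Next $124,500 at 30% = $37,350.00
Next $76,000 at 22% = $16,720.00
Remaining $463,900 at 15% = $69,585.00
Fee: $54,990.00 + $37,350.00 + $16,720.00 + $69,585.00 = $178,645.00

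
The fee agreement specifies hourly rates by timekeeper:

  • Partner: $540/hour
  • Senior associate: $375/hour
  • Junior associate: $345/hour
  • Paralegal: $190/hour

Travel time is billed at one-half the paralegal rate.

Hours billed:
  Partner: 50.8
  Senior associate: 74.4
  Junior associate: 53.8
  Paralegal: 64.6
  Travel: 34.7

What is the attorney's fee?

$89,463.50

Partner: 50.8 × $540 = $27,432.00
Senior associate: 74.4 × $375 = $27,900.00
Junior associate: 53.8 × $345 = $18,561.00
Paralegal: 64.6 × $190 = $12,274.00
Subtotal: $27,432.00 + $27,900.00 + $18,561.00 + $12,274.00 = $86,167.00
Travel: 34.7 × ($190 ÷ 2) = 34.7 × $95.00 = $3,296.50
Total: $86,167.00 + $3,296.50 = $89,463.50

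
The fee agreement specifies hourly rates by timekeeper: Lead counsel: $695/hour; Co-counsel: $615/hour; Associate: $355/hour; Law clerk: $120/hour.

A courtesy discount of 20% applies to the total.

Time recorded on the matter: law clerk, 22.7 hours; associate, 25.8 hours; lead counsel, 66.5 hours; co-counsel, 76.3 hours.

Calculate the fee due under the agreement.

Lead counsel: 66.5 × $695 = $46,217.50
Co-counsel: 76.3 × $615 = $46,924.50
Associate: 25.8 × $355 = $9,159.00
Law clerk: 22.7 × $120 = $2,724.00
Subtotal: $105,025.00
Less 20% discount: −$21,005.00
Total: $105,025.00 − $21,005.00 = $84,020.00

$84,020.00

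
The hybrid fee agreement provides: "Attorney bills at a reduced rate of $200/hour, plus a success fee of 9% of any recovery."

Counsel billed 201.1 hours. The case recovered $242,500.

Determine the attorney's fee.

$62,045.00

Hourly: 201.1 × $200 = $40,220.00
Success fee: 9% of $242,500 = $21,825.00
Total: $40,220.00 + $21,825.00 = $62,045.00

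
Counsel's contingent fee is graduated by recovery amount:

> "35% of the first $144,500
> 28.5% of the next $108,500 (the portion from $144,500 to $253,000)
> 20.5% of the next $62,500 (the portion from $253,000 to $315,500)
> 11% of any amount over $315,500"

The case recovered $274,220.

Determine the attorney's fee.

$85,847.60

First $144,500 at 35% = $50,575.00
Next $108,500 at 28.5% = $30,922.50
Remaining $21,220 at 20.5% = $4,350.10
Fee: $50,575.00 + $30,922.50 + $4,350.10 = $85,847.60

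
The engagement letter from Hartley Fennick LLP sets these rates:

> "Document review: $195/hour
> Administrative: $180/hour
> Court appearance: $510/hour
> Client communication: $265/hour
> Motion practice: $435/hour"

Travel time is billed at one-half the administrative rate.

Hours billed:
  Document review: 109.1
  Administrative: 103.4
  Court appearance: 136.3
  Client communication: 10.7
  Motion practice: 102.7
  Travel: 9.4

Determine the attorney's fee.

Document review: 109.1 × $195 = $21,274.50
Administrative: 103.4 × $180 = $18,612.00
Court appearance: 136.3 × $510 = $69,513.00
Client communication: 10.7 × $265 = $2,835.50
Motion practice: 102.7 × $435 = $44,674.50
Subtotal: $21,274.50 + $18,612.00 + $69,513.00 + $2,835.50 + $44,674.50 = $156,909.50
Travel: 9.4 × ($180 ÷ 2) = 9.4 × $90.00 = $846.00
Total: $156,909.50 + $846.00 = $157,755.50

$157,755.50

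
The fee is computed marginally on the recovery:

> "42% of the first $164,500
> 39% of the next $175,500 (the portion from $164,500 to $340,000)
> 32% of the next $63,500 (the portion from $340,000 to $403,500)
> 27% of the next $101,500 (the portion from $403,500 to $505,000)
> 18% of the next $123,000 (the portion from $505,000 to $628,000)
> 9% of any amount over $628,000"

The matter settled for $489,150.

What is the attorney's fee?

$180,980.50

First $164,500 at 42% = $69,090.00
Next $175,500 at 39% = $68,445.00
Next $63,500 at 32% = $20,320.00
Remaining $85,650 at 27% = $23,125.50
Fee: $69,090.00 + $68,445.00 + $20,320.00 + $23,125.50 = $180,980.50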